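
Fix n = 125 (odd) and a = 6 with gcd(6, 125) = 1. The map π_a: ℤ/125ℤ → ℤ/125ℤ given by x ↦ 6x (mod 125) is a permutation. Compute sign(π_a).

+1

Start at x=46: 46 → 26 → 31 → 61 → 116 → 71 → 51 → … (one orbit).
13 cycles of lengths [25, 25, 25, 25, 5, 5, 5, 5, 1, 1, 1, 1, 1].
Σ(ℓ_i−1) = 125−13 = 112; sign = (−1)^112 = +1.
Check: (6/125) = +1 by Zolotarev.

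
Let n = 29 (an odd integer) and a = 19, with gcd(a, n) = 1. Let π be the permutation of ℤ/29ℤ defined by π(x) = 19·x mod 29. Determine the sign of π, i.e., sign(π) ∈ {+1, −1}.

-1

Orbit of 13 under x↦19x: [13, 15, 24, 21, 22, 12, 25]… (length divides ord_29(19)).
Decompose π into cycles: lengths [28, 1] (2 cycles, including the fixed point 0).
With 2 cycles on 29 points, sign = (−1)^{29−2} = -1.
Zolotarev: (19|29) = -1, matching the cycle-count sign.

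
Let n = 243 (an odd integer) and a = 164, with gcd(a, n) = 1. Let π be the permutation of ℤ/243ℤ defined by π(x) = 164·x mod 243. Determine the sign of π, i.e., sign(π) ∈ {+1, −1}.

-1

Start at x=173: 173 → 184 → 44 → 169 → 14 → 109 → 137 → … (one orbit).
Cycle type of π: 162 + 54 + 18 + 6 + 2 + 1; total 6 cycles.
Σ(ℓ_i−1) = 243−6 = 237; sign = (−1)^237 = -1.
Check: (164/243) = -1 by Zolotarev.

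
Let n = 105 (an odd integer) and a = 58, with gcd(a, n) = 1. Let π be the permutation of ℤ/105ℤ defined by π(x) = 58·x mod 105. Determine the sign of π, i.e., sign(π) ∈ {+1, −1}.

Orbit of 37 under x↦58x: [37, 46, 43, 79, 67, 1, 58]… (length divides ord_105(58)).
Decompose π into cycles: lengths [12, 12, 12, 12, 12, 12, 4, 4, 4, 3, 3, 3, 3, 3, 3, 1, 1, 1] (18 cycles, including the fixed point 0).
Σ(ℓ_i−1) = 105−18 = 87; sign = (−1)^87 = -1.

-1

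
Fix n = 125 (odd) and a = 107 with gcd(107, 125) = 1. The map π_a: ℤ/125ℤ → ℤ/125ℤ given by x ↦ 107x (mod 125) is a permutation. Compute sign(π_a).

-1

Orbit of 74 under x↦107x: [74, 43, 101, 57, 99, 93, 76]… (length divides ord_125(107)).
12 cycles of lengths [20, 20, 20, 20, 20, 4, 4, 4, 4, 4, 4, 1].
125 − 12 = 113 transpositions; sign(π) = (−1)^113 = -1.
Via Zolotarev, sign(π_{107}) = (107|125) = -1.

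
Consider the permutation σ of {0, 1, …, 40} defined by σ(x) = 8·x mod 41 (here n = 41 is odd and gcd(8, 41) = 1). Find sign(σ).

Orbit of 10 under x↦8x: [10, 39, 25, 36, 1, 8, 23]… (length divides ord_41(8)).
The orbit structure of x ↦ 8x mod 41: 3 orbits of sizes [20, 20, 1].
sign(π) = (−1)^{n − #cycles} = (−1)^{41−3} = (−1)^38 = +1.
Via Zolotarev, sign(π_{8}) = (8|41) = +1.

+1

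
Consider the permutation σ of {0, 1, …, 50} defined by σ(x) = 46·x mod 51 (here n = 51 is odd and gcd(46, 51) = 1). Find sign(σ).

-1

Trace 7: π^k(7) = [7, 16, 22, 43, 40, 4, 31] for k=0..6.
Decompose π into cycles: lengths [16, 16, 16, 1, 1, 1] (6 cycles, including the fixed point 0).
6 cycles on 51: each ℓ→(−1)^(ℓ−1), product (−1)^45 = -1.
(46|51)_J = -1 (Zolotarev's lemma cross-check).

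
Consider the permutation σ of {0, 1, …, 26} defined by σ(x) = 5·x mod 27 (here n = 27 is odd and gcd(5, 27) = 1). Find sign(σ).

-1

Start at x=11: 11 → 1 → 5 → 25 → 17 → 4 → 20 → … (one orbit).
4 cycles of lengths [18, 6, 2, 1].
4 cycles on 27: each ℓ→(−1)^(ℓ−1), product (−1)^23 = -1.
The Jacobi symbol (5|27) = -1 (Zolotarev) agrees.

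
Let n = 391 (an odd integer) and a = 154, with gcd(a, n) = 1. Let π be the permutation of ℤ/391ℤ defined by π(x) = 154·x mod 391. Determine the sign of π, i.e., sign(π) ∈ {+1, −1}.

+1

Orbit of 154 under x↦154x: [154, 256, 324, 239, 52, 188, 18]… (length divides ord_391(154)).
The orbit structure of x ↦ 154x mod 391: 51 orbits of sizes [11, 11, 11, 11, 11, 11, 11, 11, 11, 11, 11, 11, 11, 11, 11, 11, 11, 11, 11, 11, 11, 11, 11, 11, 11, 11, 11, 11, 11, 11, 11, 11, 11, 11, 1, 1, 1, 1, 1, 1, 1, 1, 1, 1, 1, 1, 1, 1, 1, 1, 1].
Σ(ℓ_i−1) = 391−51 = 340; sign = (−1)^340 = +1.
Via Zolotarev, sign(π_{154}) = (154|391) = +1.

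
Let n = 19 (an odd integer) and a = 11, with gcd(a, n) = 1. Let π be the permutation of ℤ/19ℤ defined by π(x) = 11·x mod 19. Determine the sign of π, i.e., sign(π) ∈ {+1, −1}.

Trace 7: π^k(7) = [7, 1, 11] for k=0..2.
π_11 has 7 disjoint cycles with lengths [3, 3, 3, 3, 3, 3, 1] on {0,…,18}.
n − c = 19 − 7 = 12; sign = (−1)^12 = +1.
The Jacobi symbol (11|19) = +1 (Zolotarev) agrees.

+1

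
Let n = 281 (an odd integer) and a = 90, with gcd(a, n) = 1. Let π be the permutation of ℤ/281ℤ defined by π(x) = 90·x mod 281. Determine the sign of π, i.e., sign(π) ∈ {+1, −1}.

+1

Start at x=90: 90 → 232 → 86 → 153 → 1 → 90 (one orbit).
Decompose π into cycles: lengths [5, 5, 5, 5, 5, 5, 5, 5, 5, 5, 5, 5, 5, 5, 5, 5, 5, 5, 5, 5, 5, 5, 5, 5, 5, 5, 5, 5, 5, 5, 5, 5, 5, 5, 5, 5, 5, 5, 5, 5, 5, 5, 5, 5, 5, 5, 5, 5, 5, 5, 5, 5, 5, 5, 5, 5, 1] (57 cycles, including the fixed point 0).
57 cycles on 281: each ℓ→(−1)^(ℓ−1), product (−1)^224 = +1.
The Jacobi symbol (90|281) = +1 (Zolotarev) agrees.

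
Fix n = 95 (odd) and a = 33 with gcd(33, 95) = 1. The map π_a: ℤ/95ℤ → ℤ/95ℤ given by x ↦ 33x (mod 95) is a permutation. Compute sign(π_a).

Trace 49: π^k(49) = [49, 2, 66, 88, 54, 72, 1] for k=0..6.
Decompose π into cycles: lengths [36, 36, 18, 4, 1] (5 cycles, including the fixed point 0).
Σ(ℓ_i−1) = 95−5 = 90; sign = (−1)^90 = +1.
(33|95)_J = +1 (Zolotarev's lemma cross-check).

+1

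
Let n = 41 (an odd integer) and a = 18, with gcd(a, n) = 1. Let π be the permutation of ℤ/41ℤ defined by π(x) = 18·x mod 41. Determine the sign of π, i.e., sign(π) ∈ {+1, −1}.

Orbit of 10 under x↦18x: [10, 16, 1, 18, 37]… (length divides ord_41(18)).
Cycle lengths of π_18 on ℤ/41ℤ: [5, 5, 5, 5, 5, 5, 5, 5, 1]; 9 cycles in total.
n − c = 41 − 9 = 32; sign = (−1)^32 = +1.

+1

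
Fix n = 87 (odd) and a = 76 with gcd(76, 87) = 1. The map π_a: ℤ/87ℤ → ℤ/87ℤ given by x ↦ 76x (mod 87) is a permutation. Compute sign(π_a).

Trace 73: π^k(73) = [73, 67, 46, 16, 85, 22, 19] for k=0..6.
6 cycles of lengths [28, 28, 28, 1, 1, 1].
6 cycles on 87: each ℓ→(−1)^(ℓ−1), product (−1)^81 = -1.
Zolotarev: (76|87) = -1, matching the cycle-count sign.

-1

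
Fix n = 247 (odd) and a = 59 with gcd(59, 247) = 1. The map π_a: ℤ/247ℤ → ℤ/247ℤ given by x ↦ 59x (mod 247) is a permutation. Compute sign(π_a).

+1

Start at x=219: 219 → 77 → 97 → 42 → 8 → 225 → 184 → … (one orbit).
Cycle lengths of π_59 on ℤ/247ℤ: [36, 36, 36, 36, 36, 36, 18, 12, 1]; 9 cycles in total.
n − c = 247 − 9 = 238; sign = (−1)^238 = +1.
Via Zolotarev, sign(π_{59}) = (59|247) = +1.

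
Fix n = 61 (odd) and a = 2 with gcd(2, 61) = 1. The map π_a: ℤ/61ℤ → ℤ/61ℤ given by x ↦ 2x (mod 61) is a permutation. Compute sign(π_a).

Trace 23: π^k(23) = [23, 46, 31, 1, 2, 4, 8] for k=0..6.
π_2 has 2 disjoint cycles with lengths [60, 1] on {0,…,60}.
61 − 2 = 59 transpositions; sign(π) = (−1)^59 = -1.
Via Zolotarev, sign(π_{2}) = (2|61) = -1.

-1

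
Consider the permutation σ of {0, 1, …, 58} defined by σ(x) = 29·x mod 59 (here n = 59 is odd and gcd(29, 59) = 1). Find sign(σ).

+1

Orbit of 22 under x↦29x: [22, 48, 35, 12, 53, 3, 28]… (length divides ord_59(29)).
The orbit structure of x ↦ 29x mod 59: 3 orbits of sizes [29, 29, 1].
Σ(ℓ_i−1) = 59−3 = 56; sign = (−1)^56 = +1.
The Jacobi symbol (29|59) = +1 (Zolotarev) agrees.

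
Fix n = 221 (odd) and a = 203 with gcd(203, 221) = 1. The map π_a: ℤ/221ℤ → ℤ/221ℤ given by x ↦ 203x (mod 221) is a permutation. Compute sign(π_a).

-1

Start at x=203: 203 → 103 → 135 → 1 → 203 (one orbit).
60 cycles of lengths [4, 4, 4, 4, 4, 4, 4, 4, 4, 4, 4, 4, 4, 4, 4, 4, 4, 4, 4, 4, 4, 4, 4, 4, 4, 4, 4, 4, 4, 4, 4, 4, 4, 4, 4, 4, 4, 4, 4, 4, 4, 4, 4, 4, 4, 4, 4, 4, 4, 4, 4, 2, 2, 2, 2, 2, 2, 2, 2, 1].
Σ(ℓ_i−1) = 221−60 = 161; sign = (−1)^161 = -1.
Check: (203/221) = -1 by Zolotarev.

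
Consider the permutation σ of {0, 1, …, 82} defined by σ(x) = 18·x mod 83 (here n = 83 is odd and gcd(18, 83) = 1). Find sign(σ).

Start at x=21: 21 → 46 → 81 → 47 → 16 → 39 → 38 → … (one orbit).
Decompose π into cycles: lengths [82, 1] (2 cycles, including the fixed point 0).
n − c = 83 − 2 = 81; sign = (−1)^81 = -1.
The Jacobi symbol (18|83) = -1 (Zolotarev) agrees.

-1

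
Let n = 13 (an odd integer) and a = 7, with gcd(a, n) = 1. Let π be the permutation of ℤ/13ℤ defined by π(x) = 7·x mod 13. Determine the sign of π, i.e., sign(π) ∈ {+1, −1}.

-1

Start at x=8: 8 → 4 → 2 → 1 → 7 → 10 → 5 → … (one orbit).
Cycle lengths of π_7 on ℤ/13ℤ: [12, 1]; 2 cycles in total.
n − c = 13 − 2 = 11; sign = (−1)^11 = -1.
The Jacobi symbol (7|13) = -1 (Zolotarev) agrees.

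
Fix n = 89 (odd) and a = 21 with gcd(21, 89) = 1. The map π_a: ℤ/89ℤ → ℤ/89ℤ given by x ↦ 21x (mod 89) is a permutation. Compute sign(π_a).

Trace 71: π^k(71) = [71, 67, 72, 88, 68, 4, 84] for k=0..6.
The orbit structure of x ↦ 21x mod 89: 3 orbits of sizes [44, 44, 1].
n − c = 89 − 3 = 86; sign = (−1)^86 = +1.

+1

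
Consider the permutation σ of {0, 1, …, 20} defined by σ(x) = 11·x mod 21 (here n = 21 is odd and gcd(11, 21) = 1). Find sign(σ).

Start at x=1: 1 → 11 → 16 → 8 → 4 → 2 → 1 (one orbit).
Cycle lengths of π_11 on ℤ/21ℤ: [6, 6, 3, 3, 2, 1]; 6 cycles in total.
With 6 cycles on 21 points, sign = (−1)^{21−6} = -1.
Check: (11/21) = -1 by Zolotarev.

-1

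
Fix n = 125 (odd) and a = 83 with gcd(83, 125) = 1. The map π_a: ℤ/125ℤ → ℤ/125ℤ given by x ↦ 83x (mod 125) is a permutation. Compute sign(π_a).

Start at x=116: 116 → 3 → 124 → 42 → 111 → 88 → 54 → … (one orbit).
The orbit structure of x ↦ 83x mod 125: 4 orbits of sizes [100, 20, 4, 1].
With 4 cycles on 125 points, sign = (−1)^{125−4} = -1.
Check: (83/125) = -1 by Zolotarev.

-1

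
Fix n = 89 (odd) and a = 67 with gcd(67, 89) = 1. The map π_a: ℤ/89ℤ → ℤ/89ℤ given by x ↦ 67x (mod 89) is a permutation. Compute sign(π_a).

Trace 78: π^k(78) = [78, 64, 16, 4, 1, 67, 39] for k=0..6.
Cycle type of π: 11×8 + 1; total 9 cycles.
89 − 9 = 80 transpositions; sign(π) = (−1)^80 = +1.

+1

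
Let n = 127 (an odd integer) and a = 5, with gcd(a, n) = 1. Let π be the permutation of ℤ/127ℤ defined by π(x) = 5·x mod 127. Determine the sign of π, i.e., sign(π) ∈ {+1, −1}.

Trace 66: π^k(66) = [66, 76, 126, 122, 102, 2, 10] for k=0..6.
The orbit structure of x ↦ 5x mod 127: 4 orbits of sizes [42, 42, 42, 1].
4 cycles on 127: each ℓ→(−1)^(ℓ−1), product (−1)^123 = -1.
Via Zolotarev, sign(π_{5}) = (5|127) = -1.

-1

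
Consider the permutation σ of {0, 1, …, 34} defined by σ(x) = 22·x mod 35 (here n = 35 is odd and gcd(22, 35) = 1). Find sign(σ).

-1

Start at x=22: 22 → 29 → 8 → 1 → 22 (one orbit).
Cycle lengths of π_22 on ℤ/35ℤ: [4, 4, 4, 4, 4, 4, 4, 1, 1, 1, 1, 1, 1, 1]; 14 cycles in total.
Σ(ℓ_i−1) = 35−14 = 21; sign = (−1)^21 = -1.
Via Zolotarev, sign(π_{22}) = (22|35) = -1.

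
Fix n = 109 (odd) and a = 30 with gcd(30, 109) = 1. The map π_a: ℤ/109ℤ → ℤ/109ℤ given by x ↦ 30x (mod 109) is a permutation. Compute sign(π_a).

-1

Trace 19: π^k(19) = [19, 25, 96, 46, 72, 89, 54] for k=0..6.
Cycle lengths of π_30 on ℤ/109ℤ: [108, 1]; 2 cycles in total.
n − c = 109 − 2 = 107; sign = (−1)^107 = -1.
Via Zolotarev, sign(π_{30}) = (30|109) = -1.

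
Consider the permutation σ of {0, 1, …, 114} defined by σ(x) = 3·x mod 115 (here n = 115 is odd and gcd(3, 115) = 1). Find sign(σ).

-1

Trace 82: π^k(82) = [82, 16, 48, 29, 87, 31, 93] for k=0..6.
The orbit structure of x ↦ 3x mod 115: 6 orbits of sizes [44, 44, 11, 11, 4, 1].
115 − 6 = 109 transpositions; sign(π) = (−1)^109 = -1.
Zolotarev: (3|115) = -1, matching the cycle-count sign.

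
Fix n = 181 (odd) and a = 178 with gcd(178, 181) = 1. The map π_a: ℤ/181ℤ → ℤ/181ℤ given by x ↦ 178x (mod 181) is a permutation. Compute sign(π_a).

Trace 142: π^k(142) = [142, 117, 11, 148, 99, 65, 167] for k=0..6.
Cycle lengths of π_178 on ℤ/181ℤ: [90, 90, 1]; 3 cycles in total.
With 3 cycles on 181 points, sign = (−1)^{181−3} = +1.
Zolotarev: (178|181) = +1, matching the cycle-count sign.

+1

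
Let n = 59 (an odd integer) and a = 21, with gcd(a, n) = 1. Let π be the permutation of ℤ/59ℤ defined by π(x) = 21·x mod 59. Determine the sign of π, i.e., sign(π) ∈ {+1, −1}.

Trace 28: π^k(28) = [28, 57, 17, 3, 4, 25, 53] for k=0..6.
3 cycles of lengths [29, 29, 1].
n − c = 59 − 3 = 56; sign = (−1)^56 = +1.

+1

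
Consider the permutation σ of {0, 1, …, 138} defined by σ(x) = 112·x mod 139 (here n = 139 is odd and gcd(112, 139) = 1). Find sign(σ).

+1

Start at x=91: 91 → 45 → 36 → 1 → 112 → 34 → 55 → … (one orbit).
7 cycles of lengths [23, 23, 23, 23, 23, 23, 1].
139 − 7 = 132 transpositions; sign(π) = (−1)^132 = +1.
Check: (112/139) = +1 by Zolotarev.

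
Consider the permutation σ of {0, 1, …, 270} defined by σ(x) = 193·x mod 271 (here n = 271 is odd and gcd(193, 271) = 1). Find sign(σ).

-1

Orbit of 107 under x↦193x: [107, 55, 46, 206, 192, 200, 118]… (length divides ord_271(193)).
Cycle type of π: 270 + 1; total 2 cycles.
Σ(ℓ_i−1) = 271−2 = 269; sign = (−1)^269 = -1.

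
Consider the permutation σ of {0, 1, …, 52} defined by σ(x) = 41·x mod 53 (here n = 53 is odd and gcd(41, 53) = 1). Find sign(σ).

-1

Start at x=12: 12 → 15 → 32 → 40 → 50 → 36 → 45 → … (one orbit).
Decompose π into cycles: lengths [52, 1] (2 cycles, including the fixed point 0).
Σ(ℓ_i−1) = 53−2 = 51; sign = (−1)^51 = -1.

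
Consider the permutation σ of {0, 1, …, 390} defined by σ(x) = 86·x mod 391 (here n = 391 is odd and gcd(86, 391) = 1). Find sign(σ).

Orbit of 273 under x↦86x: [273, 18, 375, 188, 137, 52, 171]… (length divides ord_391(86)).
Cycle lengths of π_86 on ℤ/391ℤ: [22, 22, 22, 22, 22, 22, 22, 22, 22, 22, 22, 22, 22, 22, 22, 22, 22, 1, 1, 1, 1, 1, 1, 1, 1, 1, 1, 1, 1, 1, 1, 1, 1, 1]; 34 cycles in total.
34 cycles on 391: each ℓ→(−1)^(ℓ−1), product (−1)^357 = -1.
Zolotarev: (86|391) = -1, matching the cycle-count sign.

-1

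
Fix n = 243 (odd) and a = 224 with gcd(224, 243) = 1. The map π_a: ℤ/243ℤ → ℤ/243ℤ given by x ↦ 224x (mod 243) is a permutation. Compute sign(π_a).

Start at x=152: 152 → 28 → 197 → 145 → 161 → 100 → 44 → … (one orbit).
14 cycles of lengths [54, 54, 54, 18, 18, 18, 6, 6, 6, 2, 2, 2, 2, 1].
14 cycles on 243: each ℓ→(−1)^(ℓ−1), product (−1)^229 = -1.
Zolotarev: (224|243) = -1, matching the cycle-count sign.

-1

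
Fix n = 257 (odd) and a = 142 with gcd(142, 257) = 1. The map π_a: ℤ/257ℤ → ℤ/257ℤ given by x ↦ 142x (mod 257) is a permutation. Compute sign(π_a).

Trace 140: π^k(140) = [140, 91, 72, 201, 15, 74, 228] for k=0..6.
Cycle lengths of π_142 on ℤ/257ℤ: [256, 1]; 2 cycles in total.
With 2 cycles on 257 points, sign = (−1)^{257−2} = -1.

-1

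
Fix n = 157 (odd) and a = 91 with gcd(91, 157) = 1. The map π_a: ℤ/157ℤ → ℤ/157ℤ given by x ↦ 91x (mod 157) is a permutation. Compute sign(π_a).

-1

Orbit of 43 under x↦91x: [43, 145, 7, 9, 34, 111, 53]… (length divides ord_157(91)).
π_91 has 2 disjoint cycles with lengths [156, 1] on {0,…,156}.
With 2 cycles on 157 points, sign = (−1)^{157−2} = -1.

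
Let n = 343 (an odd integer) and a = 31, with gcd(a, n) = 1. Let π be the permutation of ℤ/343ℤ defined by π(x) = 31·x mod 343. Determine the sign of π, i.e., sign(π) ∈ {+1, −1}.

-1

Start at x=178: 178 → 30 → 244 → 18 → 215 → 148 → 129 → … (one orbit).
The orbit structure of x ↦ 31x mod 343: 16 orbits of sizes [42, 42, 42, 42, 42, 42, 42, 6, 6, 6, 6, 6, 6, 6, 6, 1].
n − c = 343 − 16 = 327; sign = (−1)^327 = -1.
(31|343)_J = -1 (Zolotarev's lemma cross-check).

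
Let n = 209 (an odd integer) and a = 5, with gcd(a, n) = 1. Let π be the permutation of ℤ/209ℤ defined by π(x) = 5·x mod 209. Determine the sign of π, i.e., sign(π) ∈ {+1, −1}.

Orbit of 64 under x↦5x: [64, 111, 137, 58, 81, 196, 144]… (length divides ord_209(5)).
The orbit structure of x ↦ 5x mod 209: 9 orbits of sizes [45, 45, 45, 45, 9, 9, 5, 5, 1].
Σ(ℓ_i−1) = 209−9 = 200; sign = (−1)^200 = +1.
(5|209)_J = +1 (Zolotarev's lemma cross-check).

+1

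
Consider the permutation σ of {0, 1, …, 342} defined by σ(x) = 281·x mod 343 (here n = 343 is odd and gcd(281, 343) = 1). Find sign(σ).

+1

Start at x=29: 29 → 260 → 1 → 281 → 71 → 57 → 239 → … (one orbit).
Decompose π into cycles: lengths [49, 49, 49, 49, 49, 49, 7, 7, 7, 7, 7, 7, 1, 1, 1, 1, 1, 1, 1] (19 cycles, including the fixed point 0).
With 19 cycles on 343 points, sign = (−1)^{343−19} = +1.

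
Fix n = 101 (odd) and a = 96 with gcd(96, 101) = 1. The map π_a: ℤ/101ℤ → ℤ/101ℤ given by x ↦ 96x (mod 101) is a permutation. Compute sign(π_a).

Start at x=22: 22 → 92 → 45 → 78 → 14 → 31 → 47 → … (one orbit).
Cycle type of π: 50×2 + 1; total 3 cycles.
n − c = 101 − 3 = 98; sign = (−1)^98 = +1.

+1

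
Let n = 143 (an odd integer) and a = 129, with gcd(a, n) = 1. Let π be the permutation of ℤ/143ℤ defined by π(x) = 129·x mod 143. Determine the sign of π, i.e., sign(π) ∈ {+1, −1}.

-1

Trace 90: π^k(90) = [90, 27, 51, 1, 129, 53, 116] for k=0..6.
π_129 has 20 disjoint cycles with lengths [10, 10, 10, 10, 10, 10, 10, 10, 10, 10, 10, 10, 10, 2, 2, 2, 2, 2, 2, 1] on {0,…,142}.
143 − 20 = 123 transpositions; sign(π) = (−1)^123 = -1.
Check: (129/143) = -1 by Zolotarev.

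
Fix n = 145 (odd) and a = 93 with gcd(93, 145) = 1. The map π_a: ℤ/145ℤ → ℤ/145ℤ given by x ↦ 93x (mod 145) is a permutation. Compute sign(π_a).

Orbit of 111 under x↦93x: [111, 28, 139, 22, 16, 38, 54]… (length divides ord_145(93)).
8 cycles of lengths [28, 28, 28, 28, 14, 14, 4, 1].
sign(π) = (−1)^{n − #cycles} = (−1)^{145−8} = (−1)^137 = -1.

-1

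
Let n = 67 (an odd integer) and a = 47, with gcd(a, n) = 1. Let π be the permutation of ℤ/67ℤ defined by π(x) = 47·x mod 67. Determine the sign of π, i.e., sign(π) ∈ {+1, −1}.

Trace 4: π^k(4) = [4, 54, 59, 26, 16, 15, 35] for k=0..6.
Cycle type of π: 33×2 + 1; total 3 cycles.
Σ(ℓ_i−1) = 67−3 = 64; sign = (−1)^64 = +1.
Check: (47/67) = +1 by Zolotarev.

+1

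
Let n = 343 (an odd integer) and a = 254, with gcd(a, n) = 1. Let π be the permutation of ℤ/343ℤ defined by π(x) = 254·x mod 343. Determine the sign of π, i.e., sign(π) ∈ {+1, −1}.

Orbit of 36 under x↦254x: [36, 226, 123, 29, 163, 242, 71]… (length divides ord_343(254)).
The orbit structure of x ↦ 254x mod 343: 7 orbits of sizes [147, 147, 21, 21, 3, 3, 1].
n − c = 343 − 7 = 336; sign = (−1)^336 = +1.
(254|343)_J = +1 (Zolotarev's lemma cross-check).

+1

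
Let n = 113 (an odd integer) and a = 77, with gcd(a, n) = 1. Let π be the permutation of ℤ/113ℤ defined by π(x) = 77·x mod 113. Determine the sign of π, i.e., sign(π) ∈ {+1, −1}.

Trace 49: π^k(49) = [49, 44, 111, 72, 7, 87, 32] for k=0..6.
The orbit structure of x ↦ 77x mod 113: 3 orbits of sizes [56, 56, 1].
n − c = 113 − 3 = 110; sign = (−1)^110 = +1.
The Jacobi symbol (77|113) = +1 (Zolotarev) agrees.

+1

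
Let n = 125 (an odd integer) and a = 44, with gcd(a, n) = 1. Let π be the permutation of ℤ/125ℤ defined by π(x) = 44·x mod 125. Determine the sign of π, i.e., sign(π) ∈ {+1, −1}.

+1

Start at x=24: 24 → 56 → 89 → 41 → 54 → 1 → 44 → … (one orbit).
The orbit structure of x ↦ 44x mod 125: 7 orbits of sizes [50, 50, 10, 10, 2, 2, 1].
n − c = 125 − 7 = 118; sign = (−1)^118 = +1.
Via Zolotarev, sign(π_{44}) = (44|125) = +1.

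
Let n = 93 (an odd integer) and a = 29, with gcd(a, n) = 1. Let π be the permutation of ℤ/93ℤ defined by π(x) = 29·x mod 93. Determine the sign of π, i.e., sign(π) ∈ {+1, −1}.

+1

Orbit of 64 under x↦29x: [64, 89, 70, 77, 1, 29, 4]… (length divides ord_93(29)).
Cycle type of π: 10×9 + 2 + 1; total 11 cycles.
With 11 cycles on 93 points, sign = (−1)^{93−11} = +1.
Zolotarev: (29|93) = +1, matching the cycle-count sign.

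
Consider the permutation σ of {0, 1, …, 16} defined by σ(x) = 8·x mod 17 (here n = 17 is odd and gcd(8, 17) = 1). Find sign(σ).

+1

Trace 15: π^k(15) = [15, 1, 8, 13, 2, 16, 9] for k=0..6.
Decompose π into cycles: lengths [8, 8, 1] (3 cycles, including the fixed point 0).
sign(π) = (−1)^{n − #cycles} = (−1)^{17−3} = (−1)^14 = +1.
The Jacobi symbol (8|17) = +1 (Zolotarev) agrees.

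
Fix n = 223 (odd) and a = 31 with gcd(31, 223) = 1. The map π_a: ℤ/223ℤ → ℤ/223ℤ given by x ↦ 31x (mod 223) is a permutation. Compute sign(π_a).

Orbit of 148 under x↦31x: [148, 128, 177, 135, 171, 172, 203]… (length divides ord_223(31)).
3 cycles of lengths [111, 111, 1].
n − c = 223 − 3 = 220; sign = (−1)^220 = +1.

+1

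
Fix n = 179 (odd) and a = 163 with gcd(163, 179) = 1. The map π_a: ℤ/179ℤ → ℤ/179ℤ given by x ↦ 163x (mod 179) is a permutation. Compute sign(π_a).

-1

Start at x=68: 68 → 165 → 45 → 175 → 64 → 50 → 95 → … (one orbit).
Decompose π into cycles: lengths [178, 1] (2 cycles, including the fixed point 0).
Σ(ℓ_i−1) = 179−2 = 177; sign = (−1)^177 = -1.
Via Zolotarev, sign(π_{163}) = (163|179) = -1.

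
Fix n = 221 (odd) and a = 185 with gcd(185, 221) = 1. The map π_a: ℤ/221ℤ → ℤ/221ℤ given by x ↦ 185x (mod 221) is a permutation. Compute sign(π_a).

Trace 152: π^k(152) = [152, 53, 81, 178, 1, 185, 191] for k=0..6.
15 cycles of lengths [24, 24, 24, 24, 24, 24, 24, 24, 8, 8, 3, 3, 3, 3, 1].
With 15 cycles on 221 points, sign = (−1)^{221−15} = +1.

+1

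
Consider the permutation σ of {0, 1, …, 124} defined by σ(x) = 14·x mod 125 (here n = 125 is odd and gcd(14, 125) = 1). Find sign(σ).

+1

Orbit of 74 under x↦14x: [74, 36, 4, 56, 34, 101, 39]… (length divides ord_125(14)).
Decompose π into cycles: lengths [50, 50, 10, 10, 2, 2, 1] (7 cycles, including the fixed point 0).
n − c = 125 − 7 = 118; sign = (−1)^118 = +1.
(14|125)_J = +1 (Zolotarev's lemma cross-check).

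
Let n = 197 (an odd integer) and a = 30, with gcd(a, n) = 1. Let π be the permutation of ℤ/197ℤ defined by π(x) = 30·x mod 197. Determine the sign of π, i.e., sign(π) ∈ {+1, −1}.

Orbit of 131 under x↦30x: [131, 187, 94, 62, 87, 49, 91]… (length divides ord_197(30)).
Decompose π into cycles: lengths [196, 1] (2 cycles, including the fixed point 0).
With 2 cycles on 197 points, sign = (−1)^{197−2} = -1.
Zolotarev: (30|197) = -1, matching the cycle-count sign.

-1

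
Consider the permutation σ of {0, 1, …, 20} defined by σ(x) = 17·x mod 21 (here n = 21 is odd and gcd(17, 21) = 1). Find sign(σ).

+1

Orbit of 5 under x↦17x: [5, 1, 17, 16, 20, 4]… (length divides ord_21(17)).
Cycle type of π: 6×3 + 2 + 1; total 5 cycles.
21 − 5 = 16 transpositions; sign(π) = (−1)^16 = +1.
Check: (17/21) = +1 by Zolotarev.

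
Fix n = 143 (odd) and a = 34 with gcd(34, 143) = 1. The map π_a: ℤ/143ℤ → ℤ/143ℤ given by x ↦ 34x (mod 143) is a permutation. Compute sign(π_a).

Start at x=12: 12 → 122 → 1 → 34 → 12 (one orbit).
44 cycles of lengths [4, 4, 4, 4, 4, 4, 4, 4, 4, 4, 4, 4, 4, 4, 4, 4, 4, 4, 4, 4, 4, 4, 4, 4, 4, 4, 4, 4, 4, 4, 4, 4, 4, 1, 1, 1, 1, 1, 1, 1, 1, 1, 1, 1].
Σ(ℓ_i−1) = 143−44 = 99; sign = (−1)^99 = -1.

-1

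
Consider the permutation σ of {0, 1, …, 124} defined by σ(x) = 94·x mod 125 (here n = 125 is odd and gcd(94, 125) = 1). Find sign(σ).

+1

Orbit of 101 under x↦94x: [101, 119, 61, 109, 121, 124, 31]… (length divides ord_125(94)).
π_94 has 7 disjoint cycles with lengths [50, 50, 10, 10, 2, 2, 1] on {0,…,124}.
n − c = 125 − 7 = 118; sign = (−1)^118 = +1.
(94|125)_J = +1 (Zolotarev's lemma cross-check).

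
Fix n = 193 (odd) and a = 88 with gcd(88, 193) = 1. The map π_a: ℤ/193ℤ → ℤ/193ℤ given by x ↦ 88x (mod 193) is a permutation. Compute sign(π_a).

Orbit of 133 under x↦88x: [133, 124, 104, 81, 180, 14, 74]… (length divides ord_193(88)).
4 cycles of lengths [64, 64, 64, 1].
Σ(ℓ_i−1) = 193−4 = 189; sign = (−1)^189 = -1.

-1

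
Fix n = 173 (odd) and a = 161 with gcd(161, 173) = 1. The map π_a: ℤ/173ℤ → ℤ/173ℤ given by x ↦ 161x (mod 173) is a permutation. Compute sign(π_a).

-1

Trace 76: π^k(76) = [76, 126, 45, 152, 79, 90, 131] for k=0..6.
Cycle type of π: 172 + 1; total 2 cycles.
With 2 cycles on 173 points, sign = (−1)^{173−2} = -1.
The Jacobi symbol (161|173) = -1 (Zolotarev) agrees.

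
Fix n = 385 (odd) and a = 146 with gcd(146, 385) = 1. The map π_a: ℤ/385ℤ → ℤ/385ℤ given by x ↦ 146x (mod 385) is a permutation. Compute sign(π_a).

-1

Orbit of 146 under x↦146x: [146, 141, 181, 246, 111, 36, 251]… (length divides ord_385(146)).
The orbit structure of x ↦ 146x mod 385: 60 orbits of sizes [10, 10, 10, 10, 10, 10, 10, 10, 10, 10, 10, 10, 10, 10, 10, 10, 10, 10, 10, 10, 10, 10, 10, 10, 10, 10, 10, 10, 10, 10, 5, 5, 5, 5, 5, 5, 5, 5, 5, 5, 2, 2, 2, 2, 2, 2, 2, 2, 2, 2, 2, 2, 2, 2, 2, 1, 1, 1, 1, 1].
With 60 cycles on 385 points, sign = (−1)^{385−60} = -1.
(146|385)_J = -1 (Zolotarev's lemma cross-check).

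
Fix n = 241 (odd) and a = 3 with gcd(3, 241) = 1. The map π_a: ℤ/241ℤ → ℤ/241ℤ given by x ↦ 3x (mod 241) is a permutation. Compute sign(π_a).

+1

Orbit of 232 under x↦3x: [232, 214, 160, 239, 235, 223, 187]… (length divides ord_241(3)).
Cycle lengths of π_3 on ℤ/241ℤ: [120, 120, 1]; 3 cycles in total.
241 − 3 = 238 transpositions; sign(π) = (−1)^238 = +1.
Zolotarev: (3|241) = +1, matching the cycle-count sign.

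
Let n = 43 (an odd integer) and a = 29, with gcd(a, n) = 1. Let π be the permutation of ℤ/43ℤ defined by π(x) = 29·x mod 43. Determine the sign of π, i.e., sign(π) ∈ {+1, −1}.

-1

Start at x=18: 18 → 6 → 2 → 15 → 5 → 16 → 34 → … (one orbit).
π_29 has 2 disjoint cycles with lengths [42, 1] on {0,…,42}.
With 2 cycles on 43 points, sign = (−1)^{43−2} = -1.
Via Zolotarev, sign(π_{29}) = (29|43) = -1.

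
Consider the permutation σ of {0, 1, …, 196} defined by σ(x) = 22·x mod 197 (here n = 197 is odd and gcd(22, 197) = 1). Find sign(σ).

Trace 148: π^k(148) = [148, 104, 121, 101, 55, 28, 25] for k=0..6.
Decompose π into cycles: lengths [98, 98, 1] (3 cycles, including the fixed point 0).
With 3 cycles on 197 points, sign = (−1)^{197−3} = +1.

+1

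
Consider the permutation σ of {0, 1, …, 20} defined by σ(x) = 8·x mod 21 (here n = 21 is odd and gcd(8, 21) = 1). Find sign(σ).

Start at x=1: 1 → 8 → 1 (one orbit).
π_8 has 14 disjoint cycles with lengths [2, 2, 2, 2, 2, 2, 2, 1, 1, 1, 1, 1, 1, 1] on {0,…,20}.
Σ(ℓ_i−1) = 21−14 = 7; sign = (−1)^7 = -1.
The Jacobi symbol (8|21) = -1 (Zolotarev) agrees.

-1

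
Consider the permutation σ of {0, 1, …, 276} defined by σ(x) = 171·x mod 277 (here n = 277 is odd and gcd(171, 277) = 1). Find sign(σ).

Orbit of 55 under x↦171x: [55, 264, 270, 188, 16, 243, 3]… (length divides ord_277(171)).
Cycle lengths of π_171 on ℤ/277ℤ: [69, 69, 69, 69, 1]; 5 cycles in total.
Σ(ℓ_i−1) = 277−5 = 272; sign = (−1)^272 = +1.
Check: (171/277) = +1 by Zolotarev.

+1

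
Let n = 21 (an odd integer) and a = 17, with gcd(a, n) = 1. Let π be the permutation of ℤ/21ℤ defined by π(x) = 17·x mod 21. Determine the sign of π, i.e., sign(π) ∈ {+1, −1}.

Orbit of 16 under x↦17x: [16, 20, 4, 5, 1, 17]… (length divides ord_21(17)).
The orbit structure of x ↦ 17x mod 21: 5 orbits of sizes [6, 6, 6, 2, 1].
n − c = 21 − 5 = 16; sign = (−1)^16 = +1.
Via Zolotarev, sign(π_{17}) = (17|21) = +1.

+1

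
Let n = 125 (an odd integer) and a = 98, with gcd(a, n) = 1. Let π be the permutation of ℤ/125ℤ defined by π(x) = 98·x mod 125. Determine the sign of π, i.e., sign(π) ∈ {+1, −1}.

-1

Orbit of 97 under x↦98x: [97, 6, 88, 124, 27, 21, 58]… (length divides ord_125(98)).
Decompose π into cycles: lengths [100, 20, 4, 1] (4 cycles, including the fixed point 0).
n − c = 125 − 4 = 121; sign = (−1)^121 = -1.
Via Zolotarev, sign(π_{98}) = (98|125) = -1.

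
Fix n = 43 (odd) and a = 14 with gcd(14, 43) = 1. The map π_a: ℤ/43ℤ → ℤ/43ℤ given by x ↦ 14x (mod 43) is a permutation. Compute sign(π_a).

+1

Orbit of 35 under x↦14x: [35, 17, 23, 21, 36, 31, 4]… (length divides ord_43(14)).
Decompose π into cycles: lengths [21, 21, 1] (3 cycles, including the fixed point 0).
Σ(ℓ_i−1) = 43−3 = 40; sign = (−1)^40 = +1.
The Jacobi symbol (14|43) = +1 (Zolotarev) agrees.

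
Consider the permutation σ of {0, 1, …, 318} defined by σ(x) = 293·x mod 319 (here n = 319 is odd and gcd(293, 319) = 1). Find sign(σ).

Orbit of 50 under x↦293x: [50, 295, 305, 45, 106, 115, 200]… (length divides ord_319(293)).
π_293 has 5 disjoint cycles with lengths [140, 140, 28, 10, 1] on {0,…,318}.
sign(π) = (−1)^{n − #cycles} = (−1)^{319−5} = (−1)^314 = +1.
The Jacobi symbol (293|319) = +1 (Zolotarev) agrees.

+1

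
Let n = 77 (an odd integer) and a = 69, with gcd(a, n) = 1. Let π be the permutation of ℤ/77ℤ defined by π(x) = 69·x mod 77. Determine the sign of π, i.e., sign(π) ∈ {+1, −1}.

-1

Start at x=71: 71 → 48 → 1 → 69 → 64 → 27 → 15 → … (one orbit).
Decompose π into cycles: lengths [10, 10, 10, 10, 10, 10, 5, 5, 2, 2, 2, 1] (12 cycles, including the fixed point 0).
sign(π) = (−1)^{n − #cycles} = (−1)^{77−12} = (−1)^65 = -1.
(69|77)_J = -1 (Zolotarev's lemma cross-check).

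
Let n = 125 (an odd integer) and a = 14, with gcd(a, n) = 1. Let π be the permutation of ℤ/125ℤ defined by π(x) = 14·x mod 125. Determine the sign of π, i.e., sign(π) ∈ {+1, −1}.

+1

Start at x=29: 29 → 31 → 59 → 76 → 64 → 21 → 44 → … (one orbit).
Decompose π into cycles: lengths [50, 50, 10, 10, 2, 2, 1] (7 cycles, including the fixed point 0).
n − c = 125 − 7 = 118; sign = (−1)^118 = +1.
The Jacobi symbol (14|125) = +1 (Zolotarev) agrees.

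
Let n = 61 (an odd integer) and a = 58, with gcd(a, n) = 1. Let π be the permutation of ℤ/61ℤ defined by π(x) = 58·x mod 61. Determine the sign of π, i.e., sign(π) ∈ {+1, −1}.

+1

Trace 20: π^k(20) = [20, 1, 58, 9, 34] for k=0..4.
13 cycles of lengths [5, 5, 5, 5, 5, 5, 5, 5, 5, 5, 5, 5, 1].
sign(π) = (−1)^{n − #cycles} = (−1)^{61−13} = (−1)^48 = +1.
Zolotarev: (58|61) = +1, matching the cycle-count sign.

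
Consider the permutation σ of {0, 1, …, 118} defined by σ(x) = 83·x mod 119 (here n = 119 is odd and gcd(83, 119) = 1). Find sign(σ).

Orbit of 111 under x↦83x: [111, 50, 104, 64, 76, 1, 83]… (length divides ord_119(83)).
The orbit structure of x ↦ 83x mod 119: 18 orbits of sizes [8, 8, 8, 8, 8, 8, 8, 8, 8, 8, 8, 8, 8, 8, 2, 2, 2, 1].
n − c = 119 − 18 = 101; sign = (−1)^101 = -1.

-1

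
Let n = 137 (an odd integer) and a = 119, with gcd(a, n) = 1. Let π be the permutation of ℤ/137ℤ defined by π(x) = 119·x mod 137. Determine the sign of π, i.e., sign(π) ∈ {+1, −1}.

Trace 38: π^k(38) = [38, 1, 119, 50, 59, 34, 73] for k=0..6.
9 cycles of lengths [17, 17, 17, 17, 17, 17, 17, 17, 1].
9 cycles on 137: each ℓ→(−1)^(ℓ−1), product (−1)^128 = +1.

+1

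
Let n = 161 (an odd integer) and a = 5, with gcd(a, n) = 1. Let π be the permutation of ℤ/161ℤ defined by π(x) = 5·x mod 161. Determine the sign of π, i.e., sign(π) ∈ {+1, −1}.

+1

Trace 20: π^k(20) = [20, 100, 17, 85, 103, 32, 160] for k=0..6.
Cycle lengths of π_5 on ℤ/161ℤ: [66, 66, 22, 6, 1]; 5 cycles in total.
5 cycles on 161: each ℓ→(−1)^(ℓ−1), product (−1)^156 = +1.
Check: (5/161) = +1 by Zolotarev.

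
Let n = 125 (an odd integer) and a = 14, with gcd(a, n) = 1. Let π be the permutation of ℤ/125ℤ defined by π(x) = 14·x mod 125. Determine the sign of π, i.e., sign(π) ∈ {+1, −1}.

+1

Trace 54: π^k(54) = [54, 6, 84, 51, 89, 121, 69] for k=0..6.
Cycle lengths of π_14 on ℤ/125ℤ: [50, 50, 10, 10, 2, 2, 1]; 7 cycles in total.
n − c = 125 − 7 = 118; sign = (−1)^118 = +1.
The Jacobi symbol (14|125) = +1 (Zolotarev) agrees.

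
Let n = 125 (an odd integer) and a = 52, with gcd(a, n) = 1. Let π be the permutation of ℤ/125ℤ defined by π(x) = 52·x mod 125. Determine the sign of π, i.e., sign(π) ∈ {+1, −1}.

-1

Trace 39: π^k(39) = [39, 28, 81, 87, 24, 123, 21] for k=0..6.
The orbit structure of x ↦ 52x mod 125: 4 orbits of sizes [100, 20, 4, 1].
4 cycles on 125: each ℓ→(−1)^(ℓ−1), product (−1)^121 = -1.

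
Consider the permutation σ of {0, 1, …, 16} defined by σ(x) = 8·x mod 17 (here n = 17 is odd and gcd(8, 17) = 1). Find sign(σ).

Start at x=2: 2 → 16 → 9 → 4 → 15 → 1 → 8 → … (one orbit).
π_8 has 3 disjoint cycles with lengths [8, 8, 1] on {0,…,16}.
n − c = 17 − 3 = 14; sign = (−1)^14 = +1.
Via Zolotarev, sign(π_{8}) = (8|17) = +1.

+1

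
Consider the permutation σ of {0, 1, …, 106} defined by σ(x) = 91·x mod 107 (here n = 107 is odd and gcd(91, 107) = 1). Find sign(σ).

Trace 4: π^k(4) = [4, 43, 61, 94, 101, 96, 69] for k=0..6.
The orbit structure of x ↦ 91x mod 107: 2 orbits of sizes [106, 1].
sign(π) = (−1)^{n − #cycles} = (−1)^{107−2} = (−1)^105 = -1.
The Jacobi symbol (91|107) = -1 (Zolotarev) agrees.

-1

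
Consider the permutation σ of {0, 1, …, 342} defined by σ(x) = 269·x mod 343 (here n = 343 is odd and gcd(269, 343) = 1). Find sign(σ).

-1

Start at x=78: 78 → 59 → 93 → 321 → 256 → 264 → 15 → … (one orbit).
Cycle lengths of π_269 on ℤ/343ℤ: [294, 42, 6, 1]; 4 cycles in total.
343 − 4 = 339 transpositions; sign(π) = (−1)^339 = -1.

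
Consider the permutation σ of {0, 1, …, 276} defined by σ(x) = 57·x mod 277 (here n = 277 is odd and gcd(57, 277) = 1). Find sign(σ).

+1

Orbit of 49 under x↦57x: [49, 23, 203, 214, 10, 16, 81]… (length divides ord_277(57)).
The orbit structure of x ↦ 57x mod 277: 5 orbits of sizes [69, 69, 69, 69, 1].
With 5 cycles on 277 points, sign = (−1)^{277−5} = +1.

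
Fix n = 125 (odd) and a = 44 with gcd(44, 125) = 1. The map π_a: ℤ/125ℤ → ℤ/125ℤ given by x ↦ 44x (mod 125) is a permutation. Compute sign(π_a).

+1

Start at x=104: 104 → 76 → 94 → 11 → 109 → 46 → 24 → … (one orbit).
The orbit structure of x ↦ 44x mod 125: 7 orbits of sizes [50, 50, 10, 10, 2, 2, 1].
With 7 cycles on 125 points, sign = (−1)^{125−7} = +1.
Via Zolotarev, sign(π_{44}) = (44|125) = +1.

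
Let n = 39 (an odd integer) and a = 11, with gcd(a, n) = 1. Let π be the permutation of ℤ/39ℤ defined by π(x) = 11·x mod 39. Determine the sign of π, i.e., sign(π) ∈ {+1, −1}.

+1

Start at x=1: 1 → 11 → 4 → 5 → 16 → 20 → 25 → … (one orbit).
π_11 has 5 disjoint cycles with lengths [12, 12, 12, 2, 1] on {0,…,38}.
Σ(ℓ_i−1) = 39−5 = 34; sign = (−1)^34 = +1.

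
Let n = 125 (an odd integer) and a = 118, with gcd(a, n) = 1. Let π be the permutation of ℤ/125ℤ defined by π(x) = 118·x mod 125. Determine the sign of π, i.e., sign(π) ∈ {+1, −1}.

-1

Orbit of 7 under x↦118x: [7, 76, 93, 99, 57, 101, 43]… (length divides ord_125(118)).
Cycle lengths of π_118 on ℤ/125ℤ: [20, 20, 20, 20, 20, 4, 4, 4, 4, 4, 4, 1]; 12 cycles in total.
125 − 12 = 113 transpositions; sign(π) = (−1)^113 = -1.
Via Zolotarev, sign(π_{118}) = (118|125) = -1.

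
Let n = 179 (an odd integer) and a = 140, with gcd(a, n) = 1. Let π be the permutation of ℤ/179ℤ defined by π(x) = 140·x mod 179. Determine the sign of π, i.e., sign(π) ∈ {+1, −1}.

-1

Trace 99: π^k(99) = [99, 77, 40, 51, 159, 64, 10] for k=0..6.
2 cycles of lengths [178, 1].
n − c = 179 − 2 = 177; sign = (−1)^177 = -1.
Check: (140/179) = -1 by Zolotarev.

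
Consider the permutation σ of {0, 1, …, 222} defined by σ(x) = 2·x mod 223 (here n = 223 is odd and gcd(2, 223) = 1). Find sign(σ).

Start at x=34: 34 → 68 → 136 → 49 → 98 → 196 → 169 → … (one orbit).
Cycle lengths of π_2 on ℤ/223ℤ: [37, 37, 37, 37, 37, 37, 1]; 7 cycles in total.
223 − 7 = 216 transpositions; sign(π) = (−1)^216 = +1.

+1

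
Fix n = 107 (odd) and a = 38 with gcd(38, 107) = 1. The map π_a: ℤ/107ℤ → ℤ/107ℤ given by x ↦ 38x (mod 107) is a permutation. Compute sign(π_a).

-1

Orbit of 10 under x↦38x: [10, 59, 102, 24, 56, 95, 79]… (length divides ord_107(38)).
Cycle lengths of π_38 on ℤ/107ℤ: [106, 1]; 2 cycles in total.
Σ(ℓ_i−1) = 107−2 = 105; sign = (−1)^105 = -1.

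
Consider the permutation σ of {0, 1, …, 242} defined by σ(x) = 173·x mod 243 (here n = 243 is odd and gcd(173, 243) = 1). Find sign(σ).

Start at x=104: 104 → 10 → 29 → 157 → 188 → 205 → 230 → … (one orbit).
6 cycles of lengths [162, 54, 18, 6, 2, 1].
6 cycles on 243: each ℓ→(−1)^(ℓ−1), product (−1)^237 = -1.
Via Zolotarev, sign(π_{173}) = (173|243) = -1.

-1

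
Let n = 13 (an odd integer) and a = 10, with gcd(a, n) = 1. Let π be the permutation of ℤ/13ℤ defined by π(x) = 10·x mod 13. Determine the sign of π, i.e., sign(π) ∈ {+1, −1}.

Trace 9: π^k(9) = [9, 12, 3, 4, 1, 10] for k=0..5.
Cycle lengths of π_10 on ℤ/13ℤ: [6, 6, 1]; 3 cycles in total.
With 3 cycles on 13 points, sign = (−1)^{13−3} = +1.
Check: (10/13) = +1 by Zolotarev.

+1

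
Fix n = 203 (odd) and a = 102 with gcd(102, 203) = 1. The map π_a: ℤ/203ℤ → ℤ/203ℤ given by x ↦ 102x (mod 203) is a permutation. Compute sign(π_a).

-1

Orbit of 141 under x↦102x: [141, 172, 86, 43, 123, 163, 183]… (length divides ord_203(102)).
Decompose π into cycles: lengths [84, 84, 28, 3, 3, 1] (6 cycles, including the fixed point 0).
203 − 6 = 197 transpositions; sign(π) = (−1)^197 = -1.
Zolotarev: (102|203) = -1, matching the cycle-count sign.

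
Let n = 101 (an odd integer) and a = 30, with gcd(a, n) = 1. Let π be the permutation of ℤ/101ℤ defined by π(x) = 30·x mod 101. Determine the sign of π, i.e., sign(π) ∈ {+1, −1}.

+1

Trace 4: π^k(4) = [4, 19, 65, 31, 21, 24, 13] for k=0..6.
The orbit structure of x ↦ 30x mod 101: 3 orbits of sizes [50, 50, 1].
101 − 3 = 98 transpositions; sign(π) = (−1)^98 = +1.
(30|101)_J = +1 (Zolotarev's lemma cross-check).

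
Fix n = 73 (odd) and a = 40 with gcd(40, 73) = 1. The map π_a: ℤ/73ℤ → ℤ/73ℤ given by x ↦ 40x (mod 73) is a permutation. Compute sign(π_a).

-1

Start at x=41: 41 → 34 → 46 → 15 → 16 → 56 → 50 → … (one orbit).
Cycle lengths of π_40 on ℤ/73ℤ: [72, 1]; 2 cycles in total.
2 cycles on 73: each ℓ→(−1)^(ℓ−1), product (−1)^71 = -1.
Via Zolotarev, sign(π_{40}) = (40|73) = -1.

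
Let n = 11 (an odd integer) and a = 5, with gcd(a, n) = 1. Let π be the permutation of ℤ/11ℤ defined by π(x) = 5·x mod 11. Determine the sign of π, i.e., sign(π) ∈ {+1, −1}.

Trace 3: π^k(3) = [3, 4, 9, 1, 5] for k=0..4.
The orbit structure of x ↦ 5x mod 11: 3 orbits of sizes [5, 5, 1].
3 cycles on 11: each ℓ→(−1)^(ℓ−1), product (−1)^8 = +1.
The Jacobi symbol (5|11) = +1 (Zolotarev) agrees.

+1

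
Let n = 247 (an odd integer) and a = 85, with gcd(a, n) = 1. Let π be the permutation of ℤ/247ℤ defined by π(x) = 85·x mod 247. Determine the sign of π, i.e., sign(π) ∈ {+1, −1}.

-1

Start at x=64: 64 → 6 → 16 → 125 → 4 → 93 → 1 → … (one orbit).
10 cycles of lengths [36, 36, 36, 36, 36, 36, 12, 9, 9, 1].
sign(π) = (−1)^{n − #cycles} = (−1)^{247−10} = (−1)^237 = -1.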